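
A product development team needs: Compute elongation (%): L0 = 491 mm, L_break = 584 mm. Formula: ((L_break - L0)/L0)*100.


Formula: Elongation (%) = ((L_break - L0) / L0) * 100
Step 1: Extension = 584 - 491 = 93 mm
Step 2: Elongation = (93 / 491) * 100
Step 3: Elongation = 0.189409 * 100 = 18.9409% ≈ 18.9%

18.9%


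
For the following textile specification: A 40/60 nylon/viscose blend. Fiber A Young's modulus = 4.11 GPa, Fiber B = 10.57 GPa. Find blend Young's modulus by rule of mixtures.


Formula: Blend property = (fraction_A * property_A) + (fraction_B * property_B)
Step 1: Contribution A = 40/100 * 4.11 GPa = 1.644 GPa
Step 2: Contribution B = 60/100 * 10.57 GPa = 6.342 GPa
Step 3: Blend Young's modulus = 1.644 + 6.342 = 7.986 GPa

7.986 GPa


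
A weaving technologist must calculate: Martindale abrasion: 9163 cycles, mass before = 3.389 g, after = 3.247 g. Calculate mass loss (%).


Formula: Mass loss% = ((m_before - m_after) / m_before) * 100
Step 1: Mass loss = 3.389 - 3.247 = 0.142 g
Step 2: Ratio = 0.142 / 3.389 = 0.0419003
Step 3: Mass loss% = 0.0419003 * 100 = 4.19003% ≈ 4.19%

4.19%


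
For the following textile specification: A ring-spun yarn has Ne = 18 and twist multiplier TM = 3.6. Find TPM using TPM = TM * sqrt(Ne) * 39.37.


Formula: TPM = TM * sqrt(Ne) * 39.37
Step 1: sqrt(Ne) = sqrt(18) = 4.2426
Step 2: TM * sqrt(Ne) = 3.6 * 4.2426 = 15.2734
Step 3: TPM = 15.2734 * 39.37 = 601 twists/m

601 twists/m


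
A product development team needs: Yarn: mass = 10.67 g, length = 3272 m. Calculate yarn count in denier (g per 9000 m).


Formula: den = (mass_g / length_m) * 9000
Substituting: den = (10.67 / 3272) * 9000
Intermediate: 10.67 / 3272 = 0.003261 g/m
den = 0.003261 * 9000 = 29.3 denier

29.3 denier


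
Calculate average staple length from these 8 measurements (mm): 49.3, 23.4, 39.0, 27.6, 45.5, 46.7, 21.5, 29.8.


Formula: Mean = sum of lengths / count
Sum = 49.3 + 23.4 + 39.0 + 27.6 + 45.5 + 46.7 + 21.5 + 29.8
Sum = 282.8 mm
Mean = 282.8 / 8 = 35.35 mm

35.35 mm


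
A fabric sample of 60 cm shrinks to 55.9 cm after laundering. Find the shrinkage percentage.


Formula: Shrinkage% = ((L_before - L_after) / L_before) * 100
Step 1: Shrinkage = 60 - 55.9 = 4.1 cm
Step 2: Shrinkage% = (4.1 / 60) * 100
Step 3: Shrinkage% = 0.068333 * 100 = 6.8333% ≈ 6.8%

6.8%


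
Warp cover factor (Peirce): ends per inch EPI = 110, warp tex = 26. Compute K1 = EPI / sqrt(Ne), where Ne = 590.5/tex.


Formula: K1 = EPI / sqrt(Ne), with Ne = 590.5 / tex_warp
Step 1: Ne = 590.5 / 26 = 22.712
Step 2: sqrt(Ne) = sqrt(22.712) = 4.7657
Step 3: K1 = 110 / 4.7657 = 23.1

23.1


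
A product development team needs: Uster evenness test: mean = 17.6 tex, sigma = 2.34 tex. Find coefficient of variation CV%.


Formula: CV% = (standard deviation / mean) * 100
Step 1: Ratio = 2.34 / 17.6 = 0.132955
Step 2: CV% = 0.132955 * 100 = 13.2955% ≈ 13.3%

13.3%


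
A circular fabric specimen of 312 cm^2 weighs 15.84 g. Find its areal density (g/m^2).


Formula: GSM = mass_g / area_m2
Step 1: Convert area: 312 cm^2 = 312 / 10000 = 0.0312 m^2
Step 2: GSM = 15.84 g / 0.0312 m^2 = 507.7 g/m^2

507.7 g/m^2


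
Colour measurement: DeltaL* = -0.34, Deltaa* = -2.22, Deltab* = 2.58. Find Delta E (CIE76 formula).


Formula: Delta E = sqrt(dL*^2 + da*^2 + db*^2)
Step 1: dL*^2 = (-0.34)^2 = 0.1156
Step 2: da*^2 = (-2.22)^2 = 4.9284
Step 3: db*^2 = 2.58^2 = 6.6564
Step 4: Sum = 0.1156 + 4.9284 + 6.6564 = 11.7004
Step 5: Delta E = sqrt(11.7004) = 3.42

3.42 Delta E


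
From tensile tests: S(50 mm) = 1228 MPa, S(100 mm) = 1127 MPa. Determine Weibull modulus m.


Formula: m = ln(L1/L2) / ln(S2/S1)
Step 1: ln(L1/L2) = ln(50/100) = -0.69315
Step 2: S2/S1 = 1127/1228 = 0.91775
Step 3: ln(S2/S1) = ln(0.91775) = -0.08583
Step 4: m = -0.69315 / -0.08583 = 8.08

8.08 (Weibull m)


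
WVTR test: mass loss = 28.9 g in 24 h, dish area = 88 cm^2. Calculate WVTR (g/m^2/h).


Formula: WVTR = mass_loss / (area * time)
Step 1: Convert area: 88 cm^2 = 0.0088 m^2
Step 2: WVTR = 28.9 g / (0.0088 m^2 * 24 h)
Step 3: WVTR = 28.9 / 0.2112 = 136.8 g/m^2/h

136.8 g/m^2/h


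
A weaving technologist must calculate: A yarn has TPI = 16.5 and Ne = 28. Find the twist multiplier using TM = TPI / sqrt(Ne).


Formula: TM = TPI / sqrt(Ne)
Step 1: sqrt(Ne) = sqrt(28) = 5.2915
Step 2: TM = 16.5 / 5.2915 = 3.12

3.12 TM


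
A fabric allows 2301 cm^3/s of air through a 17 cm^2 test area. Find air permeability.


Formula: Air Permeability = Airflow / Test Area
AP = 2301 cm^3/s / 17 cm^2
AP = 135.4 cm^3/s/cm^2

135.4 cm^3/s/cm^2


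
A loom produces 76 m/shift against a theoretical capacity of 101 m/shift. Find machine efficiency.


Formula: Efficiency% = (Actual output / Theoretical output) * 100
Efficiency% = (76 / 101) * 100
Efficiency% = 0.752475 * 100 = 75.2475% ≈ 75.2%

75.2%


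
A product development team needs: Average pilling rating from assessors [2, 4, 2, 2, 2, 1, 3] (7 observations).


Formula: Mean = sum / count
Sum = 2 + 4 + 2 + 2 + 2 + 1 + 3 = 16
Mean = 16 / 7 = 2.3

2.3


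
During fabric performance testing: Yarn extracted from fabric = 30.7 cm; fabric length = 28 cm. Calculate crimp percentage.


Formula: Crimp% = ((L_yarn - L_fabric) / L_fabric) * 100
Step 1: Extension = 30.7 - 28 = 2.7 cm
Step 2: Crimp% = (2.7 / 28) * 100
Step 3: Crimp% = 0.096429 * 100 = 9.6429% ≈ 9.6%

9.6%


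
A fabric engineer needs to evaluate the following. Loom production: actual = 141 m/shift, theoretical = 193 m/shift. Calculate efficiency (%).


Formula: Efficiency% = (Actual output / Theoretical output) * 100
Efficiency% = (141 / 193) * 100
Efficiency% = 0.73057 * 100 = 73.057% ≈ 73.1%

73.1%


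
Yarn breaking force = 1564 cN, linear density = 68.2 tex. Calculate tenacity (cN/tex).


Formula: Tenacity = Breaking force / Linear density
Tenacity = 1564 cN / 68.2 tex
Tenacity = 22.93 cN/tex

22.93 cN/tex


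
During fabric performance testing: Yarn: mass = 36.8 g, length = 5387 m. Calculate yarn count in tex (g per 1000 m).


Formula: Tex = (mass_g / length_m) * 1000
Substituting: Tex = (36.8 / 5387) * 1000
Intermediate: 36.8 / 5387 = 0.00683126 g/m
Tex = 0.00683126 * 1000 = 6.83 tex

6.83 tex


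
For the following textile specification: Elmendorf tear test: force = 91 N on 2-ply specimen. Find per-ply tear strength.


Formula: Per-ply strength = Total force / Number of plies
Per-ply = 91 N / 2
Per-ply = 45.5 N

45.5 N


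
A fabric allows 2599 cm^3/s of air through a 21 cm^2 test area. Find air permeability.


Formula: Air Permeability = Airflow / Test Area
AP = 2599 cm^3/s / 21 cm^2
AP = 123.8 cm^3/s/cm^2

123.8 cm^3/s/cm^2


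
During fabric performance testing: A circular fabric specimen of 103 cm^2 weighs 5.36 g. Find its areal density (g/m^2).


Formula: GSM = mass_g / area_m2
Step 1: Convert area: 103 cm^2 = 103 / 10000 = 0.0103 m^2
Step 2: GSM = 5.36 g / 0.0103 m^2 = 520.4 g/m^2

520.4 g/m^2


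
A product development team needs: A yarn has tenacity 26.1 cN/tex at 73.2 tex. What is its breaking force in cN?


Formula: Breaking force = Tenacity * Linear density
F = 26.1 cN/tex * 73.2 tex
F = 1910.52 cN

1910.52 cN


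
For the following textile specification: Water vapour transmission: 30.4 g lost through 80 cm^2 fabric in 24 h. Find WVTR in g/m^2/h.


Formula: WVTR = mass_loss / (area * time)
Step 1: Convert area: 80 cm^2 = 0.008 m^2
Step 2: WVTR = 30.4 g / (0.008 m^2 * 24 h)
Step 3: WVTR = 30.4 / 0.192 = 158.3 g/m^2/h

158.3 g/m^2/h


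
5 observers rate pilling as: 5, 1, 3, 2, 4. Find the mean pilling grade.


Formula: Mean = sum / count
Sum = 5 + 1 + 3 + 2 + 4 = 15
Mean = 15 / 5 = 3.0

3.0


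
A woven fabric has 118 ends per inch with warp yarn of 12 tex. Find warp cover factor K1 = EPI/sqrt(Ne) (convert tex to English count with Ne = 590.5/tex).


Formula: K1 = EPI / sqrt(Ne), with Ne = 590.5 / tex_warp
Step 1: Ne = 590.5 / 12 = 49.208
Step 2: sqrt(Ne) = sqrt(49.208) = 7.0148
Step 3: K1 = 118 / 7.0148 = 16.8

16.8


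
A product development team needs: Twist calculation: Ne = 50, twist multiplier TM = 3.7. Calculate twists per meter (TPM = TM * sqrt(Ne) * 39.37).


Formula: TPM = TM * sqrt(Ne) * 39.37
Step 1: sqrt(Ne) = sqrt(50) = 7.0711
Step 2: TM * sqrt(Ne) = 3.7 * 7.0711 = 26.1631
Step 3: TPM = 26.1631 * 39.37 = 1030 twists/m

1030 twists/m


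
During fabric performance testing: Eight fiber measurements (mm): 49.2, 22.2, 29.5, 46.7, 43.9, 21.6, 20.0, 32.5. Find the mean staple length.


Formula: Mean = sum of lengths / count
Sum = 49.2 + 22.2 + 29.5 + 46.7 + 43.9 + 21.6 + 20.0 + 32.5
Sum = 265.6 mm
Mean = 265.6 / 8 = 33.20 mm

33.20 mm


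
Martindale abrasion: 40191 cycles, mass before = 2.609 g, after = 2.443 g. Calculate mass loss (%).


Formula: Mass loss% = ((m_before - m_after) / m_before) * 100
Step 1: Mass loss = 2.609 - 2.443 = 0.166 g
Step 2: Ratio = 0.166 / 2.609 = 0.0636259
Step 3: Mass loss% = 0.0636259 * 100 = 6.36259% ≈ 6.36%

6.36%


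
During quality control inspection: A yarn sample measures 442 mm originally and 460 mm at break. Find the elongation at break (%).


Formula: Elongation (%) = ((L_break - L0) / L0) * 100
Step 1: Extension = 460 - 442 = 18 mm
Step 2: Elongation = (18 / 442) * 100
Step 3: Elongation = 0.040724 * 100 = 4.0724% ≈ 4.1%

4.1%


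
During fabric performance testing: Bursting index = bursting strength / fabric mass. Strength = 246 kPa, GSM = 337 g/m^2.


Formula: Bursting Index = Bursting Strength / Fabric GSM
BI = 246 kPa / 337 g/m^2
BI = 0.730 kPa/(g/m^2)

0.730 kPa/(g/m^2)


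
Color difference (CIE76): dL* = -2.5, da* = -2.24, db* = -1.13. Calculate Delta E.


Formula: Delta E = sqrt(dL*^2 + da*^2 + db*^2)
Step 1: dL*^2 = (-2.5)^2 = 6.25
Step 2: da*^2 = (-2.24)^2 = 5.0176
Step 3: db*^2 = (-1.13)^2 = 1.2769
Step 4: Sum = 6.25 + 5.0176 + 1.2769 = 12.5445
Step 5: Delta E = sqrt(12.5445) = 3.54

3.54 Delta E


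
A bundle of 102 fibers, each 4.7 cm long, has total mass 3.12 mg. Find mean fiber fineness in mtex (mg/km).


Formula: fineness (mtex) = mass (mg) / total length (km) = (mass_mg / total_length_m) * 1000
Step 1: Convert fiber length: 4.7 cm = 0.047 m
Step 2: Total fiber length = 102 * 0.047 = 4.794 m
Step 3: Linear density = 3.12 mg / 4.794 m = 0.6508 mg/m
Step 4: fineness = 0.6508 * 1000 = 650.8 mtex

650.8 mtex


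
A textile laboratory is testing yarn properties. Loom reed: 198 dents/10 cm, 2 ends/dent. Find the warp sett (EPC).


Formula: EPC = (dents per 10 cm * ends per dent) / 10
Step 1: Total ends per 10 cm = 198 * 2 = 396
Step 2: EPC = 396 / 10 = 39.6 ends/cm

39.6 ends/cm


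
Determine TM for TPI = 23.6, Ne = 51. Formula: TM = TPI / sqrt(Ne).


Formula: TM = TPI / sqrt(Ne)
Step 1: sqrt(Ne) = sqrt(51) = 7.1414
Step 2: TM = 23.6 / 7.1414 = 3.30

3.30 TM


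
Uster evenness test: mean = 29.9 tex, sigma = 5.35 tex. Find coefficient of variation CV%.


Formula: CV% = (standard deviation / mean) * 100
Step 1: Ratio = 5.35 / 29.9 = 0.17893
Step 2: CV% = 0.17893 * 100 = 17.893% ≈ 17.9%

17.9%


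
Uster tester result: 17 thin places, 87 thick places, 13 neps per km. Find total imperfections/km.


Formula: Total = thin places + thick places + neps
Total = 17 + 87 + 13
Total = 117 imperfections/km

117 imperfections/km


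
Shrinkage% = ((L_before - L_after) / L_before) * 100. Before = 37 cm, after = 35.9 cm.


Formula: Shrinkage% = ((L_before - L_after) / L_before) * 100
Step 1: Shrinkage = 37 - 35.9 = 1.1 cm
Step 2: Shrinkage% = (1.1 / 37) * 100
Step 3: Shrinkage% = 0.02973 * 100 = 2.973% ≈ 3.0%

3.0%


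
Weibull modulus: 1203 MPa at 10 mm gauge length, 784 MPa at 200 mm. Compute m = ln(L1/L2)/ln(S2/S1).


Formula: m = ln(L1/L2) / ln(S2/S1)
Step 1: ln(L1/L2) = ln(10/200) = -2.99573
Step 2: S2/S1 = 784/1203 = 0.6517
Step 3: ln(S2/S1) = ln(0.6517) = -0.42817
Step 4: m = -2.99573 / -0.42817 = 7.00

7.00 (Weibull m)


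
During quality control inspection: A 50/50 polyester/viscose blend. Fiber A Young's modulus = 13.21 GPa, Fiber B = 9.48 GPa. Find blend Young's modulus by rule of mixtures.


Formula: Blend property = (fraction_A * property_A) + (fraction_B * property_B)
Step 1: Contribution A = 50/100 * 13.21 GPa = 6.605 GPa
Step 2: Contribution B = 50/100 * 9.48 GPa = 4.74 GPa
Step 3: Blend Young's modulus = 6.605 + 4.74 = 11.345 GPa

11.345 GPa


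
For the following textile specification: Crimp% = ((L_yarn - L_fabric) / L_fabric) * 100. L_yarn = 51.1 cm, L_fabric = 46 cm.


Formula: Crimp% = ((L_yarn - L_fabric) / L_fabric) * 100
Step 1: Extension = 51.1 - 46 = 5.1 cm
Step 2: Crimp% = (5.1 / 46) * 100
Step 3: Crimp% = 0.11087 * 100 = 11.087% ≈ 11.1%

11.1%


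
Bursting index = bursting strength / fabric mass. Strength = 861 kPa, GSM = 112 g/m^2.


Formula: Bursting Index = Bursting Strength / Fabric GSM
BI = 861 kPa / 112 g/m^2
BI = 7.688 kPa/(g/m^2)

7.688 kPa/(g/m^2)


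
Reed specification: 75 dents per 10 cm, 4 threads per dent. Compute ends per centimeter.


Formula: EPC = (dents per 10 cm * ends per dent) / 10
Step 1: Total ends per 10 cm = 75 * 4 = 300
Step 2: EPC = 300 / 10 = 30.0 ends/cm

30.0 ends/cm


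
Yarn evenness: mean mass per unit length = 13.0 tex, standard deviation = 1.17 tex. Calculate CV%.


Formula: CV% = (standard deviation / mean) * 100
Step 1: Ratio = 1.17 / 13.0 = 0.09
Step 2: CV% = 0.09 * 100 = 9.0%

9.0%


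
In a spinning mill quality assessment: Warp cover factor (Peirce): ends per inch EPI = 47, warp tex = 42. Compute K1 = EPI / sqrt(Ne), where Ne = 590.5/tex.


Formula: K1 = EPI / sqrt(Ne), with Ne = 590.5 / tex_warp
Step 1: Ne = 590.5 / 42 = 14.06
Step 2: sqrt(Ne) = sqrt(14.06) = 3.7497
Step 3: K1 = 47 / 3.7497 = 12.5

12.5


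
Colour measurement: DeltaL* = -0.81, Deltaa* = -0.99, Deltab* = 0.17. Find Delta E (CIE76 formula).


Formula: Delta E = sqrt(dL*^2 + da*^2 + db*^2)
Step 1: dL*^2 = (-0.81)^2 = 0.6561
Step 2: da*^2 = (-0.99)^2 = 0.9801
Step 3: db*^2 = 0.17^2 = 0.0289
Step 4: Sum = 0.6561 + 0.9801 + 0.0289 = 1.6651
Step 5: Delta E = sqrt(1.6651) = 1.29

1.29 Delta E


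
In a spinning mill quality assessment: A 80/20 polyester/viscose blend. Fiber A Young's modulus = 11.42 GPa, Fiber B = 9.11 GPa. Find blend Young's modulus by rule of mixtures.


Formula: Blend property = (fraction_A * property_A) + (fraction_B * property_B)
Step 1: Contribution A = 80/100 * 11.42 GPa = 9.136 GPa
Step 2: Contribution B = 20/100 * 9.11 GPa = 1.822 GPa
Step 3: Blend Young's modulus = 9.136 + 1.822 = 10.958 GPa

10.958 GPa


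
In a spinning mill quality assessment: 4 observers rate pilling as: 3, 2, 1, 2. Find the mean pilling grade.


Formula: Mean = sum / count
Sum = 3 + 2 + 1 + 2 = 8
Mean = 8 / 4 = 2.0

2.0


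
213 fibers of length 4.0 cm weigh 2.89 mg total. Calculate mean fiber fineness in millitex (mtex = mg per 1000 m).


Formula: fineness (mtex) = mass (mg) / total length (km) = (mass_mg / total_length_m) * 1000
Step 1: Convert fiber length: 4.0 cm = 0.04 m
Step 2: Total fiber length = 213 * 0.04 = 8.52 m
Step 3: Linear density = 2.89 mg / 8.52 m = 0.3392 mg/m
Step 4: fineness = 0.3392 * 1000 = 339.2 mtex

339.2 mtex


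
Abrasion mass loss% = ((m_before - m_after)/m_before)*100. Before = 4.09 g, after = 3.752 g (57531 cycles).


Formula: Mass loss% = ((m_before - m_after) / m_before) * 100
Step 1: Mass loss = 4.09 - 3.752 = 0.338 g
Step 2: Ratio = 0.338 / 4.09 = 0.0826406
Step 3: Mass loss% = 0.0826406 * 100 = 8.26406% ≈ 8.26%

8.26%


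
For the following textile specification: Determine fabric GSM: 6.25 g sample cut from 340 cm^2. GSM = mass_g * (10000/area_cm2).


Formula: GSM = mass_g / area_m2
Step 1: Convert area: 340 cm^2 = 340 / 10000 = 0.034 m^2
Step 2: GSM = 6.25 g / 0.034 m^2 = 183.8 g/m^2

183.8 g/m^2


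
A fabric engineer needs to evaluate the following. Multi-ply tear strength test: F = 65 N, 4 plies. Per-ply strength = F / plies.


Formula: Per-ply strength = Total force / Number of plies
Per-ply = 65 N / 4
Per-ply = 16.25 N

16.25 N


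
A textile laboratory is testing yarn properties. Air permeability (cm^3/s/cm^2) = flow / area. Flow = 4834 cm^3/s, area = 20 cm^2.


Formula: Air Permeability = Airflow / Test Area
AP = 4834 cm^3/s / 20 cm^2
AP = 241.7 cm^3/s/cm^2

241.7 cm^3/s/cm^2


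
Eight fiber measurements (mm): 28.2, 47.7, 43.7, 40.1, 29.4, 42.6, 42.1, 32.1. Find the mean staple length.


Formula: Mean = sum of lengths / count
Sum = 28.2 + 47.7 + 43.7 + 40.1 + 29.4 + 42.6 + 42.1 + 32.1
Sum = 305.9 mm
Mean = 305.9 / 8 = 38.24 mm

38.24 mm


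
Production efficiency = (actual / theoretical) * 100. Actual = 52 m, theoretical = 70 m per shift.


Formula: Efficiency% = (Actual output / Theoretical output) * 100
Efficiency% = (52 / 70) * 100
Efficiency% = 0.742857 * 100 = 74.2857% ≈ 74.3%

74.3%


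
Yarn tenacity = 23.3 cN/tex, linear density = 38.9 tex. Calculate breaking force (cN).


Formula: Breaking force = Tenacity * Linear density
F = 23.3 cN/tex * 38.9 tex
F = 906.37 cN

906.37 cN


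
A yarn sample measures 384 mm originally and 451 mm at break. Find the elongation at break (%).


Formula: Elongation (%) = ((L_break - L0) / L0) * 100
Step 1: Extension = 451 - 384 = 67 mm
Step 2: Elongation = (67 / 384) * 100
Step 3: Elongation = 0.174479 * 100 = 17.4479% ≈ 17.4%

17.4%


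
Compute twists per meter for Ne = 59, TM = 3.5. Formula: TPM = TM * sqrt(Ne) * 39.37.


Formula: TPM = TM * sqrt(Ne) * 39.37
Step 1: sqrt(Ne) = sqrt(59) = 7.6811
Step 2: TM * sqrt(Ne) = 3.5 * 7.6811 = 26.8839
Step 3: TPM = 26.8839 * 39.37 = 1058 twists/m

1058 twists/m


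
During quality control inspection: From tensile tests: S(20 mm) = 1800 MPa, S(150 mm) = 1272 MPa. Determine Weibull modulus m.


Formula: m = ln(L1/L2) / ln(S2/S1)
Step 1: ln(L1/L2) = ln(20/150) = -2.01490
Step 2: S2/S1 = 1272/1800 = 0.70667
Step 3: ln(S2/S1) = ln(0.70667) = -0.34719
Step 4: m = -2.01490 / -0.34719 = 5.80

5.80 (Weibull m)


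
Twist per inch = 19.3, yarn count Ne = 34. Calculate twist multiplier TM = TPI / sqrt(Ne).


Formula: TM = TPI / sqrt(Ne)
Step 1: sqrt(Ne) = sqrt(34) = 5.831
Step 2: TM = 19.3 / 5.831 = 3.31

3.31 TM


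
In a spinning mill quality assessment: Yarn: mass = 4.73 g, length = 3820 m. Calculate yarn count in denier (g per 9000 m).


Formula: den = (mass_g / length_m) * 9000
Substituting: den = (4.73 / 3820) * 9000
Intermediate: 4.73 / 3820 = 0.00123822 g/m
den = 0.00123822 * 9000 = 11.1 denier

11.1 denier


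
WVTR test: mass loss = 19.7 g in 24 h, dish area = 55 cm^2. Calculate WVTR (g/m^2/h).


Formula: WVTR = mass_loss / (area * time)
Step 1: Convert area: 55 cm^2 = 0.0055 m^2
Step 2: WVTR = 19.7 g / (0.0055 m^2 * 24 h)
Step 3: WVTR = 19.7 / 0.132 = 149.2 g/m^2/h

149.2 g/m^2/h


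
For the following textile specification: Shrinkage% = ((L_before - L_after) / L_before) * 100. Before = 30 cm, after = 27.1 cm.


Formula: Shrinkage% = ((L_before - L_after) / L_before) * 100
Step 1: Shrinkage = 30 - 27.1 = 2.9 cm
Step 2: Shrinkage% = (2.9 / 30) * 100
Step 3: Shrinkage% = 0.096667 * 100 = 9.6667% ≈ 9.7%

9.7%


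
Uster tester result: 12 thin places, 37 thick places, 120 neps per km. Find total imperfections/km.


Formula: Total = thin places + thick places + neps
Total = 12 + 37 + 120
Total = 169 imperfections/km

169 imperfections/km


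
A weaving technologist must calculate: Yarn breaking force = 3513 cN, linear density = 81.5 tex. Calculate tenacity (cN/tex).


Formula: Tenacity = Breaking force / Linear density
Tenacity = 3513 cN / 81.5 tex
Tenacity = 43.10 cN/tex

43.10 cN/tex


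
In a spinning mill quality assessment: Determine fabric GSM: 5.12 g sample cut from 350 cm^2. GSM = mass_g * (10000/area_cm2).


Formula: GSM = mass_g / area_m2
Step 1: Convert area: 350 cm^2 = 350 / 10000 = 0.035 m^2
Step 2: GSM = 5.12 g / 0.035 m^2 = 146.3 g/m^2

146.3 g/m^2


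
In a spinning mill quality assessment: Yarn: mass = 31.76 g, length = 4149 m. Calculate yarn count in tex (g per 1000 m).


Formula: Tex = (mass_g / length_m) * 1000
Substituting: Tex = (31.76 / 4149) * 1000
Intermediate: 31.76 / 4149 = 0.00765486 g/m
Tex = 0.00765486 * 1000 = 7.65 tex

7.65 tex


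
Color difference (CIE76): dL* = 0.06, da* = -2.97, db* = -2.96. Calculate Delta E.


Formula: Delta E = sqrt(dL*^2 + da*^2 + db*^2)
Step 1: dL*^2 = 0.06^2 = 0.0036
Step 2: da*^2 = (-2.97)^2 = 8.8209
Step 3: db*^2 = (-2.96)^2 = 8.7616
Step 4: Sum = 0.0036 + 8.8209 + 8.7616 = 17.5861
Step 5: Delta E = sqrt(17.5861) = 4.19

4.19 Delta E


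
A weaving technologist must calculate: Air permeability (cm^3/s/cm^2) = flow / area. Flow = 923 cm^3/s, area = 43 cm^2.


Formula: Air Permeability = Airflow / Test Area
AP = 923 cm^3/s / 43 cm^2
AP = 21.5 cm^3/s/cm^2

21.5 cm^3/s/cm^2


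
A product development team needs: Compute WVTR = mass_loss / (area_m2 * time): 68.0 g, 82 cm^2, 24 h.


Formula: WVTR = mass_loss / (area * time)
Step 1: Convert area: 82 cm^2 = 0.0082 m^2
Step 2: WVTR = 68.0 g / (0.0082 m^2 * 24 h)
Step 3: WVTR = 68.0 / 0.1968 = 345.5 g/m^2/h

345.5 g/m^2/h


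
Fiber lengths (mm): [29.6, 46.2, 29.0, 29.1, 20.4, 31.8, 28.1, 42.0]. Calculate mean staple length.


Formula: Mean = sum of lengths / count
Sum = 29.6 + 46.2 + 29.0 + 29.1 + 20.4 + 31.8 + 28.1 + 42.0
Sum = 256.2 mm
Mean = 256.2 / 8 = 32.03 mm

32.03 mm


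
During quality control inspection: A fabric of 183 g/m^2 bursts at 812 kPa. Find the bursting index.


Formula: Bursting Index = Bursting Strength / Fabric GSM
BI = 812 kPa / 183 g/m^2
BI = 4.437 kPa/(g/m^2)

4.437 kPa/(g/m^2)


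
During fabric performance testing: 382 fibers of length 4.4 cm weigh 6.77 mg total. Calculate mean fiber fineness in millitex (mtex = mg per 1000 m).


Formula: fineness (mtex) = mass (mg) / total length (km) = (mass_mg / total_length_m) * 1000
Step 1: Convert fiber length: 4.4 cm = 0.044 m
Step 2: Total fiber length = 382 * 0.044 = 16.808 m
Step 3: Linear density = 6.77 mg / 16.808 m = 0.4028 mg/m
Step 4: fineness = 0.4028 * 1000 = 402.8 mtex

402.8 mtex


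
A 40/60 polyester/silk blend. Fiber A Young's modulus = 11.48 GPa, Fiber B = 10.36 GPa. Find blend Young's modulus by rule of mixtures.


Formula: Blend property = (fraction_A * property_A) + (fraction_B * property_B)
Step 1: Contribution A = 40/100 * 11.48 GPa = 4.592 GPa
Step 2: Contribution B = 60/100 * 10.36 GPa = 6.216 GPa
Step 3: Blend Young's modulus = 4.592 + 6.216 = 10.808 GPa

10.808 GPa


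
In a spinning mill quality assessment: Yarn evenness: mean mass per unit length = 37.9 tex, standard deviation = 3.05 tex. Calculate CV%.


Formula: CV% = (standard deviation / mean) * 100
Step 1: Ratio = 3.05 / 37.9 = 0.080475
Step 2: CV% = 0.080475 * 100 = 8.0475% ≈ 8.0%

8.0%


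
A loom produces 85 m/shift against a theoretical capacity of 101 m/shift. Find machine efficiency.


Formula: Efficiency% = (Actual output / Theoretical output) * 100
Efficiency% = (85 / 101) * 100
Efficiency% = 0.841584 * 100 = 84.1584% ≈ 84.2%

84.2%


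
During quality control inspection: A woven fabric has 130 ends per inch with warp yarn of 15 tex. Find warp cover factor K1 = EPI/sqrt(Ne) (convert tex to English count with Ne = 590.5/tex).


Formula: K1 = EPI / sqrt(Ne), with Ne = 590.5 / tex_warp
Step 1: Ne = 590.5 / 15 = 39.367
Step 2: sqrt(Ne) = sqrt(39.367) = 6.2743
Step 3: K1 = 130 / 6.2743 = 20.7

20.7


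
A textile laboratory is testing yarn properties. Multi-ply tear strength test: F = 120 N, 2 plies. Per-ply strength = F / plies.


Formula: Per-ply strength = Total force / Number of plies
Per-ply = 120 N / 2
Per-ply = 60 N

60 N


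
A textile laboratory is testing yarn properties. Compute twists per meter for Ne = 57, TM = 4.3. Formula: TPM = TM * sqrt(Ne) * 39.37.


Formula: TPM = TM * sqrt(Ne) * 39.37
Step 1: sqrt(Ne) = sqrt(57) = 7.5498
Step 2: TM * sqrt(Ne) = 4.3 * 7.5498 = 32.4641
Step 3: TPM = 32.4641 * 39.37 = 1278 twists/m

1278 twists/m


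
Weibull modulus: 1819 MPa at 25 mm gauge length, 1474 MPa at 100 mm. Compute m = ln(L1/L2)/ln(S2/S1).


Formula: m = ln(L1/L2) / ln(S2/S1)
Step 1: ln(L1/L2) = ln(25/100) = -1.38629
Step 2: S2/S1 = 1474/1819 = 0.81034
Step 3: ln(S2/S1) = ln(0.81034) = -0.21030
Step 4: m = -1.38629 / -0.21030 = 6.59

6.59 (Weibull m)


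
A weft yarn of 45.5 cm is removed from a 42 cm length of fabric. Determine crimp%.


Formula: Crimp% = ((L_yarn - L_fabric) / L_fabric) * 100
Step 1: Extension = 45.5 - 42 = 3.5 cm
Step 2: Crimp% = (3.5 / 42) * 100
Step 3: Crimp% = 0.083333 * 100 = 8.3333% ≈ 8.3%

8.3%


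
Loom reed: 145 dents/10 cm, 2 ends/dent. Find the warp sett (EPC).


Formula: EPC = (dents per 10 cm * ends per dent) / 10
Step 1: Total ends per 10 cm = 145 * 2 = 290
Step 2: EPC = 290 / 10 = 29.0 ends/cm

29.0 ends/cm


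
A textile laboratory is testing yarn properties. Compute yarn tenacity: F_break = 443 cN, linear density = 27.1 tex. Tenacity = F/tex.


Formula: Tenacity = Breaking force / Linear density
Tenacity = 443 cN / 27.1 tex
Tenacity = 16.35 cN/tex

16.35 cN/tex


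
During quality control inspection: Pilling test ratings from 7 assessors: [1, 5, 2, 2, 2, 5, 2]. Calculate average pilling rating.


Formula: Mean = sum / count
Sum = 1 + 5 + 2 + 2 + 2 + 5 + 2 = 19
Mean = 19 / 7 = 2.7

2.7


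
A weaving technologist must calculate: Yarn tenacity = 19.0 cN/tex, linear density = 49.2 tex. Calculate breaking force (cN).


Formula: Breaking force = Tenacity * Linear density
F = 19.0 cN/tex * 49.2 tex
F = 934.80 cN

934.80 cN


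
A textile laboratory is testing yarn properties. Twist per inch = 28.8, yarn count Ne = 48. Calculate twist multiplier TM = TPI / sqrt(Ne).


Formula: TM = TPI / sqrt(Ne)
Step 1: sqrt(Ne) = sqrt(48) = 6.9282
Step 2: TM = 28.8 / 6.9282 = 4.16

4.16 TM


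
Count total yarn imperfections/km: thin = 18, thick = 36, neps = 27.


Formula: Total = thin places + thick places + neps
Total = 18 + 36 + 27
Total = 81 imperfections/km

81 imperfections/km


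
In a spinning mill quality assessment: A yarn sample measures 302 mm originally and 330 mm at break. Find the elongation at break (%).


Formula: Elongation (%) = ((L_break - L0) / L0) * 100
Step 1: Extension = 330 - 302 = 28 mm
Step 2: Elongation = (28 / 302) * 100
Step 3: Elongation = 0.092715 * 100 = 9.2715% ≈ 9.3%

9.3%


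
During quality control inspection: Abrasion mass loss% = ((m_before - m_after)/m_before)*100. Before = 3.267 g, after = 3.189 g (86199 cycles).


Formula: Mass loss% = ((m_before - m_after) / m_before) * 100
Step 1: Mass loss = 3.267 - 3.189 = 0.078 g
Step 2: Ratio = 0.078 / 3.267 = 0.0238751
Step 3: Mass loss% = 0.0238751 * 100 = 2.38751% ≈ 2.39%

2.39%


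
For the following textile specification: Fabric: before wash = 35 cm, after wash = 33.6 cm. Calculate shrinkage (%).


Formula: Shrinkage% = ((L_before - L_after) / L_before) * 100
Step 1: Shrinkage = 35 - 33.6 = 1.4 cm
Step 2: Shrinkage% = (1.4 / 35) * 100
Step 3: Shrinkage% = 0.04 * 100 = 4.0%

4.0%


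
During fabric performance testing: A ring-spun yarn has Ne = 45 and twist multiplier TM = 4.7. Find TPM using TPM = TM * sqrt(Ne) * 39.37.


Formula: TPM = TM * sqrt(Ne) * 39.37
Step 1: sqrt(Ne) = sqrt(45) = 6.7082
Step 2: TM * sqrt(Ne) = 4.7 * 6.7082 = 31.5285
Step 3: TPM = 31.5285 * 39.37 = 1241 twists/m

1241 twists/m


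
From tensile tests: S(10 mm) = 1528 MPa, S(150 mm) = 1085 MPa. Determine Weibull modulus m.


Formula: m = ln(L1/L2) / ln(S2/S1)
Step 1: ln(L1/L2) = ln(10/150) = -2.70805
Step 2: S2/S1 = 1085/1528 = 0.71008
Step 3: ln(S2/S1) = ln(0.71008) = -0.34238
Step 4: m = -2.70805 / -0.34238 = 7.91

7.91 (Weibull m)


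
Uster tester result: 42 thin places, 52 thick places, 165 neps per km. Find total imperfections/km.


Formula: Total = thin places + thick places + neps
Total = 42 + 52 + 165
Total = 259 imperfections/km

259 imperfections/km


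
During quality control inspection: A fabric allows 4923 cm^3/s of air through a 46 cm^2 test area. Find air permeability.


Formula: Air Permeability = Airflow / Test Area
AP = 4923 cm^3/s / 46 cm^2
AP = 107.0 cm^3/s/cm^2

107.0 cm^3/s/cm^2


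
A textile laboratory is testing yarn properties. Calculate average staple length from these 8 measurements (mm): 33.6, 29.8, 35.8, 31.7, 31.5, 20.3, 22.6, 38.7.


Formula: Mean = sum of lengths / count
Sum = 33.6 + 29.8 + 35.8 + 31.7 + 31.5 + 20.3 + 22.6 + 38.7
Sum = 244.0 mm
Mean = 244.0 / 8 = 30.50 mm

30.50 mm


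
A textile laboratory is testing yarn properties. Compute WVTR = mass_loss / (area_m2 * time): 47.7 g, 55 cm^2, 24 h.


Formula: WVTR = mass_loss / (area * time)
Step 1: Convert area: 55 cm^2 = 0.0055 m^2
Step 2: WVTR = 47.7 g / (0.0055 m^2 * 24 h)
Step 3: WVTR = 47.7 / 0.132 = 361.4 g/m^2/h

361.4 g/m^2/h


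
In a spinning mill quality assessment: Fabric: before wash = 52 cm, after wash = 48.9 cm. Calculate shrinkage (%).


Formula: Shrinkage% = ((L_before - L_after) / L_before) * 100
Step 1: Shrinkage = 52 - 48.9 = 3.1 cm
Step 2: Shrinkage% = (3.1 / 52) * 100
Step 3: Shrinkage% = 0.059615 * 100 = 5.9615% ≈ 6.0%

6.0%


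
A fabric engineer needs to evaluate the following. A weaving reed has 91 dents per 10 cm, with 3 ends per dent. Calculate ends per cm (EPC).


Formula: EPC = (dents per 10 cm * ends per dent) / 10
Step 1: Total ends per 10 cm = 91 * 3 = 273
Step 2: EPC = 273 / 10 = 27.3 ends/cm

27.3 ends/cm


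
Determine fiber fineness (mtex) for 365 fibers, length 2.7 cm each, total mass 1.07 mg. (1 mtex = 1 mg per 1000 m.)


Formula: fineness (mtex) = mass (mg) / total length (km) = (mass_mg / total_length_m) * 1000
Step 1: Convert fiber length: 2.7 cm = 0.027 m
Step 2: Total fiber length = 365 * 0.027 = 9.855 m
Step 3: Linear density = 1.07 mg / 9.855 m = 0.1086 mg/m
Step 4: fineness = 0.1086 * 1000 = 108.6 mtex

108.6 mtex


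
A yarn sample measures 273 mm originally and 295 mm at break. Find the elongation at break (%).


Formula: Elongation (%) = ((L_break - L0) / L0) * 100
Step 1: Extension = 295 - 273 = 22 mm
Step 2: Elongation = (22 / 273) * 100
Step 3: Elongation = 0.080586 * 100 = 8.0586% ≈ 8.1%

8.1%


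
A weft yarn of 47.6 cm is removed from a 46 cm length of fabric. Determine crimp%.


Formula: Crimp% = ((L_yarn - L_fabric) / L_fabric) * 100
Step 1: Extension = 47.6 - 46 = 1.6 cm
Step 2: Crimp% = (1.6 / 46) * 100
Step 3: Crimp% = 0.034783 * 100 = 3.4783% ≈ 3.5%

3.5%


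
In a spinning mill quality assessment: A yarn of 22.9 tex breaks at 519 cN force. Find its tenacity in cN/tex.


Formula: Tenacity = Breaking force / Linear density
Tenacity = 519 cN / 22.9 tex
Tenacity = 22.66 cN/tex

22.66 cN/tex


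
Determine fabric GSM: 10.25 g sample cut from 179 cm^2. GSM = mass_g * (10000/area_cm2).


Formula: GSM = mass_g / area_m2
Step 1: Convert area: 179 cm^2 = 179 / 10000 = 0.0179 m^2
Step 2: GSM = 10.25 g / 0.0179 m^2 = 572.6 g/m^2

572.6 g/m^2


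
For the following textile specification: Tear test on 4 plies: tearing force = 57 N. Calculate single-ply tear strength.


Formula: Per-ply strength = Total force / Number of plies
Per-ply = 57 N / 4
Per-ply = 14.25 N

14.25 N


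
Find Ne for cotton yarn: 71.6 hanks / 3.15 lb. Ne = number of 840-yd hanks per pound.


Formula: Ne = hanks / mass_lb
Substituting: Ne = 71.6 / 3.15
Ne = 22.7

22.7 Ne


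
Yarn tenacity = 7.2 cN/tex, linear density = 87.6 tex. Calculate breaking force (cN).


Formula: Breaking force = Tenacity * Linear density
F = 7.2 cN/tex * 87.6 tex
F = 630.72 cN

630.72 cN


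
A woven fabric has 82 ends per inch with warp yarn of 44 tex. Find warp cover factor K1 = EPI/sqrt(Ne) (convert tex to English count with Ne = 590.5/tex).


Formula: K1 = EPI / sqrt(Ne), with Ne = 590.5 / tex_warp
Step 1: Ne = 590.5 / 44 = 13.42
Step 2: sqrt(Ne) = sqrt(13.42) = 3.6633
Step 3: K1 = 82 / 3.6633 = 22.4

22.4


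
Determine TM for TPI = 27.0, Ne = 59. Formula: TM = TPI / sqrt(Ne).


Formula: TM = TPI / sqrt(Ne)
Step 1: sqrt(Ne) = sqrt(59) = 7.6811
Step 2: TM = 27.0 / 7.6811 = 3.52

3.52 TM


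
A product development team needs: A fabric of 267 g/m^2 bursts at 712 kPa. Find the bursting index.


Formula: Bursting Index = Bursting Strength / Fabric GSM
BI = 712 kPa / 267 g/m^2
BI = 2.667 kPa/(g/m^2)

2.667 kPa/(g/m^2)


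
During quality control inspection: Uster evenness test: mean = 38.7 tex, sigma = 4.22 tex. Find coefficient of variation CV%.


Formula: CV% = (standard deviation / mean) * 100
Step 1: Ratio = 4.22 / 38.7 = 0.109044
Step 2: CV% = 0.109044 * 100 = 10.9044% ≈ 10.9%

10.9%


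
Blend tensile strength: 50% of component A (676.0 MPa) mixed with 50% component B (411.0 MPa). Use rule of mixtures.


Formula: Blend property = (fraction_A * property_A) + (fraction_B * property_B)
Step 1: Contribution A = 50/100 * 676.0 MPa = 338.0 MPa
Step 2: Contribution B = 50/100 * 411.0 MPa = 205.5 MPa
Step 3: Blend tensile strength = 338.0 + 205.5 = 543.5 MPa

543.5 MPa


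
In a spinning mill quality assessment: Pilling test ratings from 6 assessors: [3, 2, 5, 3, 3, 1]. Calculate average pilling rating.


Formula: Mean = sum / count
Sum = 3 + 2 + 5 + 3 + 3 + 1 = 17
Mean = 17 / 6 = 2.8

2.8


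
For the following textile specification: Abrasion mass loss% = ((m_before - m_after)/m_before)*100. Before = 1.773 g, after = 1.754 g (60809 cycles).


Formula: Mass loss% = ((m_before - m_after) / m_before) * 100
Step 1: Mass loss = 1.773 - 1.754 = 0.019 g
Step 2: Ratio = 0.019 / 1.773 = 0.0107163
Step 3: Mass loss% = 0.0107163 * 100 = 1.07163% ≈ 1.07%

1.07%


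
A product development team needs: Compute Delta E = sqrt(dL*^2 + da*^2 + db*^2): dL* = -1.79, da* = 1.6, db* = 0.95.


Formula: Delta E = sqrt(dL*^2 + da*^2 + db*^2)
Step 1: dL*^2 = (-1.79)^2 = 3.2041
Step 2: da*^2 = 1.6^2 = 2.56
Step 3: db*^2 = 0.95^2 = 0.9025
Step 4: Sum = 3.2041 + 2.56 + 0.9025 = 6.6666
Step 5: Delta E = sqrt(6.6666) = 2.58

2.58 Delta E


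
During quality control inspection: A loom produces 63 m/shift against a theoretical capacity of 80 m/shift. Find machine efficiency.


Formula: Efficiency% = (Actual output / Theoretical output) * 100
Efficiency% = (63 / 80) * 100
Efficiency% = 0.7875 * 100 = 78.75% ≈ 78.8%

78.8%


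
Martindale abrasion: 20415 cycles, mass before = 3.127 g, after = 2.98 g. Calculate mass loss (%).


Formula: Mass loss% = ((m_before - m_after) / m_before) * 100
Step 1: Mass loss = 3.127 - 2.98 = 0.147 g
Step 2: Ratio = 0.147 / 3.127 = 0.0470099
Step 3: Mass loss% = 0.0470099 * 100 = 4.70099% ≈ 4.70%

4.70%


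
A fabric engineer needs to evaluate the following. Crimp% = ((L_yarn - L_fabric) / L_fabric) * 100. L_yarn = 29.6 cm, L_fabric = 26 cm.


Formula: Crimp% = ((L_yarn - L_fabric) / L_fabric) * 100
Step 1: Extension = 29.6 - 26 = 3.6 cm
Step 2: Crimp% = (3.6 / 26) * 100
Step 3: Crimp% = 0.138462 * 100 = 13.8462% ≈ 13.8%

13.8%


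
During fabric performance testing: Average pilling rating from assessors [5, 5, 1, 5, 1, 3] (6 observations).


Formula: Mean = sum / count
Sum = 5 + 5 + 1 + 5 + 1 + 3 = 20
Mean = 20 / 6 = 3.3

3.3


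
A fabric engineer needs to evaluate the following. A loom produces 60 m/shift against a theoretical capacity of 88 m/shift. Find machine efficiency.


Formula: Efficiency% = (Actual output / Theoretical output) * 100
Efficiency% = (60 / 88) * 100
Efficiency% = 0.681818 * 100 = 68.1818% ≈ 68.2%

68.2%


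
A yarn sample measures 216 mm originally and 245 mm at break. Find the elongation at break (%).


Formula: Elongation (%) = ((L_break - L0) / L0) * 100
Step 1: Extension = 245 - 216 = 29 mm
Step 2: Elongation = (29 / 216) * 100
Step 3: Elongation = 0.134259 * 100 = 13.4259% ≈ 13.4%

13.4%


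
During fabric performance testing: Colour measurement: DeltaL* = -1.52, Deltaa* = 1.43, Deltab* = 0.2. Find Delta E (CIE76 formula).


Formula: Delta E = sqrt(dL*^2 + da*^2 + db*^2)
Step 1: dL*^2 = (-1.52)^2 = 2.3104
Step 2: da*^2 = 1.43^2 = 2.0449
Step 3: db*^2 = 0.2^2 = 0.04
Step 4: Sum = 2.3104 + 2.0449 + 0.04 = 4.3953
Step 5: Delta E = sqrt(4.3953) = 2.1

2.1 Delta E


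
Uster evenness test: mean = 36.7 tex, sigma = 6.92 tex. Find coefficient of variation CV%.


Formula: CV% = (standard deviation / mean) * 100
Step 1: Ratio = 6.92 / 36.7 = 0.188556
Step 2: CV% = 0.188556 * 100 = 18.8556% ≈ 18.9%

18.9%


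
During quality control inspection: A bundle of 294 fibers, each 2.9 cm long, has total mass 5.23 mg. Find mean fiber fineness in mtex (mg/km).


Formula: fineness (mtex) = mass (mg) / total length (km) = (mass_mg / total_length_m) * 1000
Step 1: Convert fiber length: 2.9 cm = 0.029 m
Step 2: Total fiber length = 294 * 0.029 = 8.526 m
Step 3: Linear density = 5.23 mg / 8.526 m = 0.6134 mg/m
Step 4: fineness = 0.6134 * 1000 = 613.4 mtex

613.4 mtex


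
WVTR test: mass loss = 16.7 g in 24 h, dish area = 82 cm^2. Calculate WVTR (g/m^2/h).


Formula: WVTR = mass_loss / (area * time)
Step 1: Convert area: 82 cm^2 = 0.0082 m^2
Step 2: WVTR = 16.7 g / (0.0082 m^2 * 24 h)
Step 3: WVTR = 16.7 / 0.1968 = 84.9 g/m^2/h

84.9 g/m^2/h


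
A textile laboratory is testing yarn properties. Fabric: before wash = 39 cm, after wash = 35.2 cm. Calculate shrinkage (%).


Formula: Shrinkage% = ((L_before - L_after) / L_before) * 100
Step 1: Shrinkage = 39 - 35.2 = 3.8 cm
Step 2: Shrinkage% = (3.8 / 39) * 100
Step 3: Shrinkage% = 0.097436 * 100 = 9.7436% ≈ 9.7%

9.7%


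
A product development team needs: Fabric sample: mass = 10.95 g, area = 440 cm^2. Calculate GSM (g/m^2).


Formula: GSM = mass_g / area_m2
Step 1: Convert area: 440 cm^2 = 440 / 10000 = 0.044 m^2
Step 2: GSM = 10.95 g / 0.044 m^2 = 248.9 g/m^2

248.9 g/m^2


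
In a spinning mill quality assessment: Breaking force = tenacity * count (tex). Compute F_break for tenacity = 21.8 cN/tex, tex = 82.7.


Formula: Breaking force = Tenacity * Linear density
F = 21.8 cN/tex * 82.7 tex
F = 1802.86 cN

1802.86 cN


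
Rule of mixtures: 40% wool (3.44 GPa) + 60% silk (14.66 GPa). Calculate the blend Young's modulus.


Formula: Blend property = (fraction_A * property_A) + (fraction_B * property_B)
Step 1: Contribution A = 40/100 * 3.44 GPa = 1.376 GPa
Step 2: Contribution B = 60/100 * 14.66 GPa = 8.796 GPa
Step 3: Blend Young's modulus = 1.376 + 8.796 = 10.172 GPa

10.172 GPa


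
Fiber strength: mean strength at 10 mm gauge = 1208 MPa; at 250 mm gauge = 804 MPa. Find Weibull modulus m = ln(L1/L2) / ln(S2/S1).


Formula: m = ln(L1/L2) / ln(S2/S1)
Step 1: ln(L1/L2) = ln(10/250) = -3.21888
Step 2: S2/S1 = 804/1208 = 0.66556
Step 3: ln(S2/S1) = ln(0.66556) = -0.40713
Step 4: m = -3.21888 / -0.40713 = 7.91

7.91 (Weibull m)


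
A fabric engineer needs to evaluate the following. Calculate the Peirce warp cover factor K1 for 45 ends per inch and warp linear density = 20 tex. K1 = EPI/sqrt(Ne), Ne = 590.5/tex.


Formula: K1 = EPI / sqrt(Ne), with Ne = 590.5 / tex_warp
Step 1: Ne = 590.5 / 20 = 29.525
Step 2: sqrt(Ne) = sqrt(29.525) = 5.4337
Step 3: K1 = 45 / 5.4337 = 8.3

8.3


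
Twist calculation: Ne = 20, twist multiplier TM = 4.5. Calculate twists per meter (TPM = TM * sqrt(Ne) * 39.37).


Formula: TPM = TM * sqrt(Ne) * 39.37
Step 1: sqrt(Ne) = sqrt(20) = 4.4721
Step 2: TM * sqrt(Ne) = 4.5 * 4.4721 = 20.1245
Step 3: TPM = 20.1245 * 39.37 = 792 twists/m

792 twists/m


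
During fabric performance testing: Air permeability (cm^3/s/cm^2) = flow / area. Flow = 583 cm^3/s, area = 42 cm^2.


Formula: Air Permeability = Airflow / Test Area
AP = 583 cm^3/s / 42 cm^2
AP = 13.9 cm^3/s/cm^2

13.9 cm^3/s/cm^2


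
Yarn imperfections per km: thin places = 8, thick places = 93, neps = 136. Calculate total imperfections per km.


Formula: Total = thin places + thick places + neps
Total = 8 + 93 + 136
Total = 237 imperfections/km

237 imperfections/km
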